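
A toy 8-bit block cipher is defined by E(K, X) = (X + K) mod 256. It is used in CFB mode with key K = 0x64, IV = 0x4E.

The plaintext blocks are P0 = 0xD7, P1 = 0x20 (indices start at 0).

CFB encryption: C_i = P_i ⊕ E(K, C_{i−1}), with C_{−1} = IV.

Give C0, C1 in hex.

C0 = 0x65, C1 = 0xE9

C0: E(K, 0x4E) = 0xB2; 0xD7 ⊕ 0xB2 = 0x65.
C1: E(K, 0x65) = 0xC9; 0x20 ⊕ 0xC9 = 0xE9.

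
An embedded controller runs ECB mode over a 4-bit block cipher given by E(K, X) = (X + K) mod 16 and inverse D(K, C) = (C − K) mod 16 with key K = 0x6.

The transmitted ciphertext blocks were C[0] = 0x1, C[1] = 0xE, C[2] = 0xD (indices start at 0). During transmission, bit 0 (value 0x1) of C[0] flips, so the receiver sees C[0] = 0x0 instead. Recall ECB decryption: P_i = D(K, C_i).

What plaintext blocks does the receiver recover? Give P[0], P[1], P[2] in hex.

Only C[0] changed, to 0x0. In ECB, a change in C_i affects only P_i. Decrypting the received ciphertext:
P[0]: D(K, 0x0) = 0xA.
P[1]: D(K, 0xE) = 0x8.
P[2]: D(K, 0xD) = 0x7.
Blocks that differ from the original plaintext: P[0].

P[0] = 0xA, P[1] = 0x8, P[2] = 0x7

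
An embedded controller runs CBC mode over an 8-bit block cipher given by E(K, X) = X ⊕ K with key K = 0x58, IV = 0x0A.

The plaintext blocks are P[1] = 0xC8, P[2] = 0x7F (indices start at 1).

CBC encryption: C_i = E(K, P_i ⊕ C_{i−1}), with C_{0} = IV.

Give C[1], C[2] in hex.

C[1] = 0x9A, C[2] = 0xBD

C[1]: P[1] ⊕ 0x0A = 0xC2; E(K, 0xC2) = 0x9A.
C[2]: P[2] ⊕ 0x9A = 0xE5; E(K, 0xE5) = 0xBD.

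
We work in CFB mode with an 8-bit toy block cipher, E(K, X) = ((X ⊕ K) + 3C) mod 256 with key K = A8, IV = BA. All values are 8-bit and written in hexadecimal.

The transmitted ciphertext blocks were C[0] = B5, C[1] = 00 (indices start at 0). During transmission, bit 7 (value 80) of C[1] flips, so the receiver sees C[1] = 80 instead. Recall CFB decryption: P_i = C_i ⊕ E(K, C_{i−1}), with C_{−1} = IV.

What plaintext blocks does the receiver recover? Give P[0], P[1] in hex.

P[0] = FB, P[1] = D9

Only C[1] changed, to 80. In CFB, a change in C_i flips the same bit in P_i and garbles P_{i+1}. Decrypting the received ciphertext:
P[0]: E(K, BA) = 4E; B5 ⊕ 4E = FB.
P[1]: E(K, B5) = 59; 80 ⊕ 59 = D9.
Blocks that differ from the original plaintext: P[1].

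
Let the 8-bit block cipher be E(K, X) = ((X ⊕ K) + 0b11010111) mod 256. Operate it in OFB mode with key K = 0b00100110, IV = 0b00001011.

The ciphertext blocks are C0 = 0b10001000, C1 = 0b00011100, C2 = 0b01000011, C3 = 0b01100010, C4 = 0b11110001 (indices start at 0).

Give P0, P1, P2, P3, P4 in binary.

OFB decryption: S_i = E(K, S_{i−1}) with S_{−1} = IV; P_i = C_i ⊕ S_i.
P0: S = E(K, 0b00001011) = 0b00000100; 0b10001000 ⊕ 0b00000100 = 0b10001100.
P1: S = E(K, 0b00000100) = 0b11111001; 0b00011100 ⊕ 0b11111001 = 0b11100101.
P2: S = E(K, 0b11111001) = 0b10110110; 0b01000011 ⊕ 0b10110110 = 0b11110101.
P3: S = E(K, 0b10110110) = 0b01100111; 0b01100010 ⊕ 0b01100111 = 0b00000101.
P4: S = E(K, 0b01100111) = 0b00011000; 0b11110001 ⊕ 0b00011000 = 0b11101001.

P0 = 0b10001100, P1 = 0b11100101, P2 = 0b11110101, P3 = 0b00000101, P4 = 0b11101001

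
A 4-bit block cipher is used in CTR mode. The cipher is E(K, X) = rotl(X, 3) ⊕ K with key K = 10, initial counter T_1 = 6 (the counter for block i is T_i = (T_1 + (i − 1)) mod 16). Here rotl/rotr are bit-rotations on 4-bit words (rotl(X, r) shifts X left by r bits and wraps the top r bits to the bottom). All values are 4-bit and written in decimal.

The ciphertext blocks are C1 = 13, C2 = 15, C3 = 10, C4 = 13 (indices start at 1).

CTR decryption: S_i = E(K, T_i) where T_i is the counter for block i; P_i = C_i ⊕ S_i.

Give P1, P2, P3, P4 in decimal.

P1: T = 6, S = E(K, T) = 9; 13 ⊕ 9 = 4.
P2: T = 7, S = E(K, T) = 1; 15 ⊕ 1 = 14.
P3: T = 8, S = E(K, T) = 14; 10 ⊕ 14 = 4.
P4: T = 9, S = E(K, T) = 6; 13 ⊕ 6 = 11.

P1 = 4, P2 = 14, P3 = 4, P4 = 11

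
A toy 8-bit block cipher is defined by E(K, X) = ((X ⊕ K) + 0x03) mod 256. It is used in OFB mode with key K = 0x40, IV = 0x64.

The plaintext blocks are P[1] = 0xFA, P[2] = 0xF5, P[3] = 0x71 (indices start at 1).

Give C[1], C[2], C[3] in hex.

C[1] = 0xDD, C[2] = 0x9F, C[3] = 0x5C

OFB encryption: S_i = E(K, S_{i−1}) with S_{0} = IV; C_i = P_i ⊕ S_i.
C[1]: S = E(K, 0x64) = 0x27; 0xFA ⊕ 0x27 = 0xDD.
C[2]: S = E(K, 0x27) = 0x6A; 0xF5 ⊕ 0x6A = 0x9F.
C[3]: S = E(K, 0x6A) = 0x2D; 0x71 ⊕ 0x2D = 0x5C.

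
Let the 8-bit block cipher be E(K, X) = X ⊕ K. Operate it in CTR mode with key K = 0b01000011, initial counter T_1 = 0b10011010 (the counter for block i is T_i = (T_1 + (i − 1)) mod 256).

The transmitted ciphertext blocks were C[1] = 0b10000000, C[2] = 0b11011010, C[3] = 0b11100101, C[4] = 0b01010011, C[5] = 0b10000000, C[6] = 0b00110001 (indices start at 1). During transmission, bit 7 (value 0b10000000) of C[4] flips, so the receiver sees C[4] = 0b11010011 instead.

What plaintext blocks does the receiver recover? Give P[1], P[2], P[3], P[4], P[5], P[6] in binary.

CTR decryption: S_i = E(K, T_i) where T_i is the counter for block i; P_i = C_i ⊕ S_i.
Only C[4] changed, to 0b11010011. In CTR, a change in C_i flips the same bit in P_i only; the keystream is unaffected. Decrypting the received ciphertext:
P[1]: T = 0b10011010, S = E(K, T) = 0b11011001; 0b10000000 ⊕ 0b11011001 = 0b01011001.
P[2]: T = 0b10011011, S = E(K, T) = 0b11011000; 0b11011010 ⊕ 0b11011000 = 0b00000010.
P[3]: T = 0b10011100, S = E(K, T) = 0b11011111; 0b11100101 ⊕ 0b11011111 = 0b00111010.
P[4]: T = 0b10011101, S = E(K, T) = 0b11011110; 0b11010011 ⊕ 0b11011110 = 0b00001101.
P[5]: T = 0b10011110, S = E(K, T) = 0b11011101; 0b10000000 ⊕ 0b11011101 = 0b01011101.
P[6]: T = 0b10011111, S = E(K, T) = 0b11011100; 0b00110001 ⊕ 0b11011100 = 0b11101101.
Blocks that differ from the original plaintext: P[4].

P[1] = 0b01011001, P[2] = 0b00000010, P[3] = 0b00111010, P[4] = 0b00001101, P[5] = 0b01011101, P[6] = 0b11101101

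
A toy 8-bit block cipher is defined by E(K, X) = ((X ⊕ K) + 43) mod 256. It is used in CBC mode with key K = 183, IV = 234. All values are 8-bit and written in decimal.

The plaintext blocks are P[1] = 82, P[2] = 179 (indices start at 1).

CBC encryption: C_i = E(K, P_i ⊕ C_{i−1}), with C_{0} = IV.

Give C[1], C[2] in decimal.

C[1]: P[1] ⊕ 234 = 184; E(K, 184) = 58.
C[2]: P[2] ⊕ 58 = 137; E(K, 137) = 105.

C[1] = 58, C[2] = 105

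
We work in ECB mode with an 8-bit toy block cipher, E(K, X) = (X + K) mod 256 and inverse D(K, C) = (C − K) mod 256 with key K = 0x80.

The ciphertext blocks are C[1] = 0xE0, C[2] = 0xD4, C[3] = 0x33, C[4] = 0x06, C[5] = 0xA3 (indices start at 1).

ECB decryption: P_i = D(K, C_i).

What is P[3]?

P[3] = 0xB3

P[3]: D(K, 0x33) = 0xB3.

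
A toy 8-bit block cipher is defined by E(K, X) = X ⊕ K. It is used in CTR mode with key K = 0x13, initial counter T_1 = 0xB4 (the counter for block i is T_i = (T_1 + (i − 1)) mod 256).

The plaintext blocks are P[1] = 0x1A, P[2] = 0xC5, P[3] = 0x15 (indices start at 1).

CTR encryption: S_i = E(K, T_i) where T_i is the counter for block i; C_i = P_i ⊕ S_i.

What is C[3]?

C[3] = 0xB0

C[1]: T = 0xB4, S = E(K, T) = 0xA7; 0x1A ⊕ 0xA7 = 0xBD.
C[2]: T = 0xB5, S = E(K, T) = 0xA6; 0xC5 ⊕ 0xA6 = 0x63.
C[3]: T = 0xB6, S = E(K, T) = 0xA5; 0x15 ⊕ 0xA5 = 0xB0.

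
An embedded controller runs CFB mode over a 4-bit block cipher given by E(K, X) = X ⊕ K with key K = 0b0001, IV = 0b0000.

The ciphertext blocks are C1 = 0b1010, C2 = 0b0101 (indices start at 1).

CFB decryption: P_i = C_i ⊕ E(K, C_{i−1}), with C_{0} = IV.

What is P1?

P1 = 0b1011

P1: E(K, 0b0000) = 0b0001; 0b1010 ⊕ 0b0001 = 0b1011.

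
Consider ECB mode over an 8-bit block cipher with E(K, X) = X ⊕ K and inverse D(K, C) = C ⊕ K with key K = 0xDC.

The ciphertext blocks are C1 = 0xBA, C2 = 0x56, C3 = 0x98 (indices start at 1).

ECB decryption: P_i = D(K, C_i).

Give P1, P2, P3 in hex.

P1 = 0x66, P2 = 0x8A, P3 = 0x44

P1: D(K, 0xBA) = 0x66.
P2: D(K, 0x56) = 0x8A.
P3: D(K, 0x98) = 0x44.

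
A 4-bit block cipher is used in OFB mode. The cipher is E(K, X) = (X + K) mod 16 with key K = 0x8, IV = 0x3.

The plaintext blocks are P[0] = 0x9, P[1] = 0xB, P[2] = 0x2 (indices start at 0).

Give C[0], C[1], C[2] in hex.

OFB encryption: S_i = E(K, S_{i−1}) with S_{−1} = IV; C_i = P_i ⊕ S_i.
C[0]: S = E(K, 0x3) = 0xB; 0x9 ⊕ 0xB = 0x2.
C[1]: S = E(K, 0xB) = 0x3; 0xB ⊕ 0x3 = 0x8.
C[2]: S = E(K, 0x3) = 0xB; 0x2 ⊕ 0xB = 0x9.

C[0] = 0x2, C[1] = 0x8, C[2] = 0x9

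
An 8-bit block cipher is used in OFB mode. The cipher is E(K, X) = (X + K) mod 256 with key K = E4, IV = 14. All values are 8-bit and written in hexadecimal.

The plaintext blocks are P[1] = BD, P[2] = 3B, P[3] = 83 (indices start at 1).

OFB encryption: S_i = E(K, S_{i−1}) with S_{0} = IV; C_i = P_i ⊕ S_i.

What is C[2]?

C[2] = E7

C[1]: S = E(K, 14) = F8; BD ⊕ F8 = 45.
C[2]: S = E(K, F8) = DC; 3B ⊕ DC = E7.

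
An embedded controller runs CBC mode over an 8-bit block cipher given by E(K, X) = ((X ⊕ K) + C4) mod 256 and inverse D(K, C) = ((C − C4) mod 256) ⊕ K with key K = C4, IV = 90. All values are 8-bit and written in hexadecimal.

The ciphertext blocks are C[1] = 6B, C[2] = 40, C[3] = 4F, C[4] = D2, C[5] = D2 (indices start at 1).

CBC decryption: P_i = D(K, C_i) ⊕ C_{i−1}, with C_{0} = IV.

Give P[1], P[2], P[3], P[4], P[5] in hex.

P[1] = F3, P[2] = D3, P[3] = 0F, P[4] = 85, P[5] = 18

P[1]: D(K, 6B) = 63; 63 ⊕ 90 = F3.
P[2]: D(K, 40) = B8; B8 ⊕ 6B = D3.
P[3]: D(K, 4F) = 4F; 4F ⊕ 40 = 0F.
P[4]: D(K, D2) = CA; CA ⊕ 4F = 85.
P[5]: D(K, D2) = CA; CA ⊕ D2 = 18.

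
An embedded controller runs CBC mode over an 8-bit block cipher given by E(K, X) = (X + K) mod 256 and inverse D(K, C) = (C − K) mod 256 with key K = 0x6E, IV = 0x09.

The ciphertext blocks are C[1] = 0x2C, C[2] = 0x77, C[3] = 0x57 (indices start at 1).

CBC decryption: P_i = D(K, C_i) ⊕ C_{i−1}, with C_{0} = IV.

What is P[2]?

P[2] = 0x25

P[2]: D(K, 0x77) = 0x09; 0x09 ⊕ 0x2C = 0x25.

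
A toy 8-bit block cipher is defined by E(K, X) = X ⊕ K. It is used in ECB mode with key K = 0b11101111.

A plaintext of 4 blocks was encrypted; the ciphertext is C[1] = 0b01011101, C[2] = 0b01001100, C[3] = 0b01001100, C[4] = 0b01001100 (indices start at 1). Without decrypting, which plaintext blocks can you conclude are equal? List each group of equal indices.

P[2] = P[3] = P[4]

ECB encrypts each block independently with the same key, so equal ciphertext blocks imply equal plaintext blocks.
C[2] = C[3] = C[4] = 0b01001100, so P[2] = P[3] = P[4].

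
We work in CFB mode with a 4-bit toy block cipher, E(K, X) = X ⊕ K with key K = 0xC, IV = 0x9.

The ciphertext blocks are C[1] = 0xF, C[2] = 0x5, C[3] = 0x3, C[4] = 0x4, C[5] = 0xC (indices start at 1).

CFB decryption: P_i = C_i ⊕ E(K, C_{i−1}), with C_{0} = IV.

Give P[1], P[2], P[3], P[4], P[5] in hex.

P[1]: E(K, 0x9) = 0x5; 0xF ⊕ 0x5 = 0xA.
P[2]: E(K, 0xF) = 0x3; 0x5 ⊕ 0x3 = 0x6.
P[3]: E(K, 0x5) = 0x9; 0x3 ⊕ 0x9 = 0xA.
P[4]: E(K, 0x3) = 0xF; 0x4 ⊕ 0xF = 0xB.
P[5]: E(K, 0x4) = 0x8; 0xC ⊕ 0x8 = 0x4.

P[1] = 0xA, P[2] = 0x6, P[3] = 0xA, P[4] = 0xB, P[5] = 0x4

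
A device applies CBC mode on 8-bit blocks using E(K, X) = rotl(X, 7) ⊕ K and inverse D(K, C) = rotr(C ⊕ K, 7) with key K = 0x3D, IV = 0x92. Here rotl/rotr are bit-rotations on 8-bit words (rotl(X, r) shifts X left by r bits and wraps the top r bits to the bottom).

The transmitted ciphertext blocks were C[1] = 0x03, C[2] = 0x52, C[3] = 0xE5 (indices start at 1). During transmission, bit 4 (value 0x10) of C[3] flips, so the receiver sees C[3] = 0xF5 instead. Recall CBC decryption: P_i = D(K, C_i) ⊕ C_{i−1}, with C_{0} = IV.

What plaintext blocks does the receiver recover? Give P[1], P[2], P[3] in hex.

P[1] = 0xEE, P[2] = 0xDD, P[3] = 0xC3

Only C[3] changed, to 0xF5. In CBC, a change in C_i garbles P_i and flips the same bit in P_{i+1}. Decrypting the received ciphertext:
P[1]: D(K, 0x03) = 0x7C; 0x7C ⊕ 0x92 = 0xEE.
P[2]: D(K, 0x52) = 0xDE; 0xDE ⊕ 0x03 = 0xDD.
P[3]: D(K, 0xF5) = 0x91; 0x91 ⊕ 0x52 = 0xC3.
Blocks that differ from the original plaintext: P[3].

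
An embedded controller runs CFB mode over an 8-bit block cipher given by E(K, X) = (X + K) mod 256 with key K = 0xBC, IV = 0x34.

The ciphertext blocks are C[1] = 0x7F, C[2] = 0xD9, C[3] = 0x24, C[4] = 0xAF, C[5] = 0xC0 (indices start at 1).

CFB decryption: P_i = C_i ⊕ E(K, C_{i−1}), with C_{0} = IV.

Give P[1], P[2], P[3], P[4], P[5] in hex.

P[1] = 0x8F, P[2] = 0xE2, P[3] = 0xB1, P[4] = 0x4F, P[5] = 0xAB

P[1]: E(K, 0x34) = 0xF0; 0x7F ⊕ 0xF0 = 0x8F.
P[2]: E(K, 0x7F) = 0x3B; 0xD9 ⊕ 0x3B = 0xE2.
P[3]: E(K, 0xD9) = 0x95; 0x24 ⊕ 0x95 = 0xB1.
P[4]: E(K, 0x24) = 0xE0; 0xAF ⊕ 0xE0 = 0x4F.
P[5]: E(K, 0xAF) = 0x6B; 0xC0 ⊕ 0x6B = 0xAB.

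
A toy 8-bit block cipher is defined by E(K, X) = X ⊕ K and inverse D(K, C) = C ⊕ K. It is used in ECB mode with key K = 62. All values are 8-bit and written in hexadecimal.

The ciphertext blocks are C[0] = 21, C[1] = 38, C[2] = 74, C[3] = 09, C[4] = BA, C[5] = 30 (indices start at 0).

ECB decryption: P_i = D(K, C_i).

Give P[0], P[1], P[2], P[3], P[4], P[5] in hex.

P[0]: D(K, 21) = 43.
P[1]: D(K, 38) = 5A.
P[2]: D(K, 74) = 16.
P[3]: D(K, 09) = 6B.
P[4]: D(K, BA) = D8.
P[5]: D(K, 30) = 52.

P[0] = 43, P[1] = 5A, P[2] = 16, P[3] = 6B, P[4] = D8, P[5] = 52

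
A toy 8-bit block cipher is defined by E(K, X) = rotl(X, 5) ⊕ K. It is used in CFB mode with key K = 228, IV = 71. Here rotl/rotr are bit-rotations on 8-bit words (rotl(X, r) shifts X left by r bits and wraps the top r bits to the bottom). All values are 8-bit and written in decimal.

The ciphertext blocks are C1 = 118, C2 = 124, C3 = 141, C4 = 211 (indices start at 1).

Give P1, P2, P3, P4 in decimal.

P1 = 122, P2 = 86, P3 = 230, P4 = 134

CFB decryption: P_i = C_i ⊕ E(K, C_{i−1}), with C_{0} = IV.
P1: E(K, 71) = 12; 118 ⊕ 12 = 122.
P2: E(K, 118) = 42; 124 ⊕ 42 = 86.
P3: E(K, 124) = 107; 141 ⊕ 107 = 230.
P4: E(K, 141) = 85; 211 ⊕ 85 = 134.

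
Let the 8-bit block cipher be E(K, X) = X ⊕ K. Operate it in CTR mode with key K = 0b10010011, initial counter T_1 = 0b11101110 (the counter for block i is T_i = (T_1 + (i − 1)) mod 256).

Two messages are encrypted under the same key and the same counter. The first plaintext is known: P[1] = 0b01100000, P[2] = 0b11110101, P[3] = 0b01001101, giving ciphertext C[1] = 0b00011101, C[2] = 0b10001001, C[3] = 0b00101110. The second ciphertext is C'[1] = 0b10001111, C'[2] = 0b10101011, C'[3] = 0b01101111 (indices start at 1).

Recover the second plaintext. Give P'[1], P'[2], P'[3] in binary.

P'[1] = 0b11110010, P'[2] = 0b11010111, P'[3] = 0b00001100

In CTR with a reused counter, both messages share the same keystream S_i, so C_i ⊕ C'_i = P_i ⊕ P'_i and thus P'_i = P_i ⊕ C_i ⊕ C'_i.
P'[1]: 0b01100000 ⊕ 0b00011101 ⊕ 0b10001111 = 0b11110010.
P'[2]: 0b11110101 ⊕ 0b10001001 ⊕ 0b10101011 = 0b11010111.
P'[3]: 0b01001101 ⊕ 0b00101110 ⊕ 0b01101111 = 0b00001100.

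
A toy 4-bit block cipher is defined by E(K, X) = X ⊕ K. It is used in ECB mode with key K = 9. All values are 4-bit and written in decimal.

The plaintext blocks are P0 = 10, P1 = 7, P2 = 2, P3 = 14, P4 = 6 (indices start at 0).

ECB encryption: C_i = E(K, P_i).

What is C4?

C4 = 15

C4: E(K, 6) = 15.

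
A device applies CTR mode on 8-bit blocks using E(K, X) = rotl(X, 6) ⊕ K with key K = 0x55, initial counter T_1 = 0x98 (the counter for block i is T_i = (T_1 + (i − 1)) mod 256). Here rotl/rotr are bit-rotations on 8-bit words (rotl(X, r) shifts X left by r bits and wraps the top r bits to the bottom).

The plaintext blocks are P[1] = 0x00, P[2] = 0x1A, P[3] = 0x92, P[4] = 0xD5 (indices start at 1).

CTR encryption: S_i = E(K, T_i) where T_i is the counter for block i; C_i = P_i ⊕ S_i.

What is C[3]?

C[1]: T = 0x98, S = E(K, T) = 0x73; 0x00 ⊕ 0x73 = 0x73.
C[2]: T = 0x99, S = E(K, T) = 0x33; 0x1A ⊕ 0x33 = 0x29.
C[3]: T = 0x9A, S = E(K, T) = 0xF3; 0x92 ⊕ 0xF3 = 0x61.

C[3] = 0x61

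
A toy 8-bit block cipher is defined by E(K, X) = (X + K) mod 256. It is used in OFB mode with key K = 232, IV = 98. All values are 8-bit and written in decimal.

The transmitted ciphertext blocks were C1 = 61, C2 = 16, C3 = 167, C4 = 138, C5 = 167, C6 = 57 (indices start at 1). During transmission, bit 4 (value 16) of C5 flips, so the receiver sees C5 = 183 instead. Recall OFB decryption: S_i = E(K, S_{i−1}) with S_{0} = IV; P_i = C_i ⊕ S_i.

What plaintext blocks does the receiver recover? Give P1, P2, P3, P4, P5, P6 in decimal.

Only C5 changed, to 183. In OFB, a change in C_i flips the same bit in P_i only; the keystream is unaffected. Decrypting the received ciphertext:
P1: S = E(K, 98) = 74; 61 ⊕ 74 = 119.
P2: S = E(K, 74) = 50; 16 ⊕ 50 = 34.
P3: S = E(K, 50) = 26; 167 ⊕ 26 = 189.
P4: S = E(K, 26) = 2; 138 ⊕ 2 = 136.
P5: S = E(K, 2) = 234; 183 ⊕ 234 = 93.
P6: S = E(K, 234) = 210; 57 ⊕ 210 = 235.
Blocks that differ from the original plaintext: P5.

P1 = 119, P2 = 34, P3 = 189, P4 = 136, P5 = 93, P6 = 235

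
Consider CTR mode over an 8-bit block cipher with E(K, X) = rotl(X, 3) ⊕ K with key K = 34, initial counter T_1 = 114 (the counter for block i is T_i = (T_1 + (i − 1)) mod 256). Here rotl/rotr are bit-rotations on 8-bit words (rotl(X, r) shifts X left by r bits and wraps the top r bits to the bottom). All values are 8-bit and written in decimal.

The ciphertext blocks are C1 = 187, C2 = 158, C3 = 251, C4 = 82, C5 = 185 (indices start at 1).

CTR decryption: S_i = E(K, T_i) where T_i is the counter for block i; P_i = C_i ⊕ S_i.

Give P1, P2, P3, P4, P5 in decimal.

P1: T = 114, S = E(K, T) = 177; 187 ⊕ 177 = 10.
P2: T = 115, S = E(K, T) = 185; 158 ⊕ 185 = 39.
P3: T = 116, S = E(K, T) = 129; 251 ⊕ 129 = 122.
P4: T = 117, S = E(K, T) = 137; 82 ⊕ 137 = 219.
P5: T = 118, S = E(K, T) = 145; 185 ⊕ 145 = 40.

P1 = 10, P2 = 39, P3 = 122, P4 = 219, P5 = 40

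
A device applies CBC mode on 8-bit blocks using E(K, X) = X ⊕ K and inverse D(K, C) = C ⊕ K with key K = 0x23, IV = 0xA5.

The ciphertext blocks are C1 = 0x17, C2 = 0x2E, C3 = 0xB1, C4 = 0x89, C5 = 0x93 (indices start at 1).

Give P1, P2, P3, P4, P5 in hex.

CBC decryption: P_i = D(K, C_i) ⊕ C_{i−1}, with C_{0} = IV.
P1: D(K, 0x17) = 0x34; 0x34 ⊕ 0xA5 = 0x91.
P2: D(K, 0x2E) = 0x0D; 0x0D ⊕ 0x17 = 0x1A.
P3: D(K, 0xB1) = 0x92; 0x92 ⊕ 0x2E = 0xBC.
P4: D(K, 0x89) = 0xAA; 0xAA ⊕ 0xB1 = 0x1B.
P5: D(K, 0x93) = 0xB0; 0xB0 ⊕ 0x89 = 0x39.

P1 = 0x91, P2 = 0x1A, P3 = 0xBC, P4 = 0x1B, P5 = 0x39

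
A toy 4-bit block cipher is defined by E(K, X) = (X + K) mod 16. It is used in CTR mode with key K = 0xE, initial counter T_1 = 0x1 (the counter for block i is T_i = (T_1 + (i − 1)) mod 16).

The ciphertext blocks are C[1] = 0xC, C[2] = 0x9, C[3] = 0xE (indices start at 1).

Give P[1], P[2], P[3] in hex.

CTR decryption: S_i = E(K, T_i) where T_i is the counter for block i; P_i = C_i ⊕ S_i.
P[1]: T = 0x1, S = E(K, T) = 0xF; 0xC ⊕ 0xF = 0x3.
P[2]: T = 0x2, S = E(K, T) = 0x0; 0x9 ⊕ 0x0 = 0x9.
P[3]: T = 0x3, S = E(K, T) = 0x1; 0xE ⊕ 0x1 = 0xF.

P[1] = 0x3, P[2] = 0x9, P[3] = 0xF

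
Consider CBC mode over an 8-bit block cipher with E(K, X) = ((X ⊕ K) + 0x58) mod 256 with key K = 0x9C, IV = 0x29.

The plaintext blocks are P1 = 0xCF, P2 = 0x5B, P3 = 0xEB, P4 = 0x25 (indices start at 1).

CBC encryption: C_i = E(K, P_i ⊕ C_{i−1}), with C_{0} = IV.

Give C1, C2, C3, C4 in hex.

C1 = 0xD2, C2 = 0x6D, C3 = 0x72, C4 = 0x23

C1: P1 ⊕ 0x29 = 0xE6; E(K, 0xE6) = 0xD2.
C2: P2 ⊕ 0xD2 = 0x89; E(K, 0x89) = 0x6D.
C3: P3 ⊕ 0x6D = 0x86; E(K, 0x86) = 0x72.
C4: P4 ⊕ 0x72 = 0x57; E(K, 0x57) = 0x23.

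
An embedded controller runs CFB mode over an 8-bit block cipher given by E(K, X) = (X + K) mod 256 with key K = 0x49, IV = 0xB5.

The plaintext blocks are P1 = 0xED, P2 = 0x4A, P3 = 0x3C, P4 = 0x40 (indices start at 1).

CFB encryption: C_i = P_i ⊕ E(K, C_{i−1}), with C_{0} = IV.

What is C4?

C1: E(K, 0xB5) = 0xFE; 0xED ⊕ 0xFE = 0x13.
C2: E(K, 0x13) = 0x5C; 0x4A ⊕ 0x5C = 0x16.
C3: E(K, 0x16) = 0x5F; 0x3C ⊕ 0x5F = 0x63.
C4: E(K, 0x63) = 0xAC; 0x40 ⊕ 0xAC = 0xEC.

C4 = 0xEC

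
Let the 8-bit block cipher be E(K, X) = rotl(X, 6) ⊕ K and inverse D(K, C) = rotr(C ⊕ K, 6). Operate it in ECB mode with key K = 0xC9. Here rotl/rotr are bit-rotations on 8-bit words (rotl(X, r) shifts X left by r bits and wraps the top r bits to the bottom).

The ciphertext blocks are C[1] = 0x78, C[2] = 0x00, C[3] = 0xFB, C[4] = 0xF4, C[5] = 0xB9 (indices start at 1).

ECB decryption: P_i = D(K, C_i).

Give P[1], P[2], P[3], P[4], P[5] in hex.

P[1]: D(K, 0x78) = 0xC6.
P[2]: D(K, 0x00) = 0x27.
P[3]: D(K, 0xFB) = 0xC8.
P[4]: D(K, 0xF4) = 0xF4.
P[5]: D(K, 0xB9) = 0xC1.

P[1] = 0xC6, P[2] = 0x27, P[3] = 0xC8, P[4] = 0xF4, P[5] = 0xC1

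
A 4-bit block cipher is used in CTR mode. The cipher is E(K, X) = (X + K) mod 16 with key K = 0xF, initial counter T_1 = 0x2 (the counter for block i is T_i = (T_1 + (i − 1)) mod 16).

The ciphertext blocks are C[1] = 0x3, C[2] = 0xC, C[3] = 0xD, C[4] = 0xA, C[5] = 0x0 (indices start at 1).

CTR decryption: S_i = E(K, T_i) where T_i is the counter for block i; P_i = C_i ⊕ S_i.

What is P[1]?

P[1] = 0x2

P[1]: T = 0x2, S = E(K, T) = 0x1; 0x3 ⊕ 0x1 = 0x2.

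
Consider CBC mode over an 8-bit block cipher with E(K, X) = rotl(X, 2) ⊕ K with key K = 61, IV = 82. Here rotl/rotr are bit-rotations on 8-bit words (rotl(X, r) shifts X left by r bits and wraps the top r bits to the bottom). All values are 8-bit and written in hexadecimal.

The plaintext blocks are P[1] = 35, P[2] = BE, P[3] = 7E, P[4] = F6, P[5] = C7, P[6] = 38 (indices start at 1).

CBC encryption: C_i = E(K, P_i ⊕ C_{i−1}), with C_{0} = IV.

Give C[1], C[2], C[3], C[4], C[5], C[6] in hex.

C[1]: P[1] ⊕ 82 = B7; E(K, B7) = BF.
C[2]: P[2] ⊕ BF = 01; E(K, 01) = 65.
C[3]: P[3] ⊕ 65 = 1B; E(K, 1B) = 0D.
C[4]: P[4] ⊕ 0D = FB; E(K, FB) = 8E.
C[5]: P[5] ⊕ 8E = 49; E(K, 49) = 44.
C[6]: P[6] ⊕ 44 = 7C; E(K, 7C) = 90.

C[1] = BF, C[2] = 65, C[3] = 0D, C[4] = 8E, C[5] = 44, C[6] = 90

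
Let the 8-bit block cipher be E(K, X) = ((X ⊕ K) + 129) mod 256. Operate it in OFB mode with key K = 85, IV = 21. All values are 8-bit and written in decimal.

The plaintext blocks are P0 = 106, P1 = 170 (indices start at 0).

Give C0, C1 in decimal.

C0 = 171, C1 = 191

OFB encryption: S_i = E(K, S_{i−1}) with S_{−1} = IV; C_i = P_i ⊕ S_i.
C0: S = E(K, 21) = 193; 106 ⊕ 193 = 171.
C1: S = E(K, 193) = 21; 170 ⊕ 21 = 191.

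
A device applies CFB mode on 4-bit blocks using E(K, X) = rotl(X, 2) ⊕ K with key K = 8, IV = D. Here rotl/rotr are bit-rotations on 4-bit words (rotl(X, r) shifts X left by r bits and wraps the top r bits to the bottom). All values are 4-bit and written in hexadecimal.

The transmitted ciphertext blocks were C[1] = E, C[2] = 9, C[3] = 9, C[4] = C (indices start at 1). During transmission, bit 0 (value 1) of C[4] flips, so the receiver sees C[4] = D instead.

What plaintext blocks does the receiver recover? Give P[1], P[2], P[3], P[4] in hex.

P[1] = 1, P[2] = A, P[3] = 7, P[4] = 3

CFB decryption: P_i = C_i ⊕ E(K, C_{i−1}), with C_{0} = IV.
Only C[4] changed, to D. In CFB, a change in C_i flips the same bit in P_i and garbles P_{i+1}. Decrypting the received ciphertext:
P[1]: E(K, D) = F; E ⊕ F = 1.
P[2]: E(K, E) = 3; 9 ⊕ 3 = A.
P[3]: E(K, 9) = E; 9 ⊕ E = 7.
P[4]: E(K, 9) = E; D ⊕ E = 3.
Blocks that differ from the original plaintext: P[4].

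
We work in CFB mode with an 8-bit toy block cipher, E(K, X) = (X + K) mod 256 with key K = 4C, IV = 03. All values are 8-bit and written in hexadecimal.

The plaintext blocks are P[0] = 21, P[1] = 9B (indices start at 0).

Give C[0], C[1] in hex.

CFB encryption: C_i = P_i ⊕ E(K, C_{i−1}), with C_{−1} = IV.
C[0]: E(K, 03) = 4F; 21 ⊕ 4F = 6E.
C[1]: E(K, 6E) = BA; 9B ⊕ BA = 21.

C[0] = 6E, C[1] = 21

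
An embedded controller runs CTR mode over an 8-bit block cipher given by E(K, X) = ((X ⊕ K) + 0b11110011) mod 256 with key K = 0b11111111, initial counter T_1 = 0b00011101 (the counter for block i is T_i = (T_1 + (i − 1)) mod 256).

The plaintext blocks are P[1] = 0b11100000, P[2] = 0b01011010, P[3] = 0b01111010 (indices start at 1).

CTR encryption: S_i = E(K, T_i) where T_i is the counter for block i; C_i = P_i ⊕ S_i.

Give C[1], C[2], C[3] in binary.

C[1] = 0b00110101, C[2] = 0b10001110, C[3] = 0b10101001

C[1]: T = 0b00011101, S = E(K, T) = 0b11010101; 0b11100000 ⊕ 0b11010101 = 0b00110101.
C[2]: T = 0b00011110, S = E(K, T) = 0b11010100; 0b01011010 ⊕ 0b11010100 = 0b10001110.
C[3]: T = 0b00011111, S = E(K, T) = 0b11010011; 0b01111010 ⊕ 0b11010011 = 0b10101001.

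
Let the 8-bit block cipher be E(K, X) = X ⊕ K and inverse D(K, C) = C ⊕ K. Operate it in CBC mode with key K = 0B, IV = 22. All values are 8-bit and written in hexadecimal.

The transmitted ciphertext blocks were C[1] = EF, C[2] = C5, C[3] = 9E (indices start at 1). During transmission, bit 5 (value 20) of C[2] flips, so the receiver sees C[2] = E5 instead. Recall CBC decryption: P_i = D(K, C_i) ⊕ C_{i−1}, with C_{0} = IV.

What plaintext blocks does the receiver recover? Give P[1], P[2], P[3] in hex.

P[1] = C6, P[2] = 01, P[3] = 70

Only C[2] changed, to E5. In CBC, a change in C_i garbles P_i and flips the same bit in P_{i+1}. Decrypting the received ciphertext:
P[1]: D(K, EF) = E4; E4 ⊕ 22 = C6.
P[2]: D(K, E5) = EE; EE ⊕ EF = 01.
P[3]: D(K, 9E) = 95; 95 ⊕ E5 = 70.
Blocks that differ from the original plaintext: P[2], P[3].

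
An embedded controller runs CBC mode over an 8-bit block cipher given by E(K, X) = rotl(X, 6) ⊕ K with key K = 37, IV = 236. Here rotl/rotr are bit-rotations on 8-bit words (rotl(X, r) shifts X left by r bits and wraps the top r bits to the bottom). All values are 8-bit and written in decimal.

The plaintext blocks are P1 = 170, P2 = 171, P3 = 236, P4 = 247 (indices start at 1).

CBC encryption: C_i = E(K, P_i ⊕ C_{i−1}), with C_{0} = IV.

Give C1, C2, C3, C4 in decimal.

C1: P1 ⊕ 236 = 70; E(K, 70) = 180.
C2: P2 ⊕ 180 = 31; E(K, 31) = 226.
C3: P3 ⊕ 226 = 14; E(K, 14) = 166.
C4: P4 ⊕ 166 = 81; E(K, 81) = 113.

C1 = 180, C2 = 226, C3 = 166, C4 = 113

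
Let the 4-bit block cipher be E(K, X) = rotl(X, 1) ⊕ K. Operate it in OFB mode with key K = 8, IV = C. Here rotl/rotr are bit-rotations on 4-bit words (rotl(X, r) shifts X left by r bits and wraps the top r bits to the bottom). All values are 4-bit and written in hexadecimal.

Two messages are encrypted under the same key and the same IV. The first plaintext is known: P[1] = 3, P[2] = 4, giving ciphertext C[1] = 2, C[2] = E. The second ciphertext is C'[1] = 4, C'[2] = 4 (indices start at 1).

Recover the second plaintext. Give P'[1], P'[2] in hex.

In OFB with a reused IV, both messages share the same keystream S_i, so C_i ⊕ C'_i = P_i ⊕ P'_i and thus P'_i = P_i ⊕ C_i ⊕ C'_i.
P'[1]: 3 ⊕ 2 ⊕ 4 = 5.
P'[2]: 4 ⊕ E ⊕ 4 = E.

P'[1] = 5, P'[2] = E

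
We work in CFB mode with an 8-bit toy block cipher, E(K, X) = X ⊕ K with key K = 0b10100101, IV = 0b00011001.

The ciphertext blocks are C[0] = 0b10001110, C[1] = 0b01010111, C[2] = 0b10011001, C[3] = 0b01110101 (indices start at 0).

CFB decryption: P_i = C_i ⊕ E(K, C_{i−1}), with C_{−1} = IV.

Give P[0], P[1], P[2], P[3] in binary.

P[0] = 0b00110010, P[1] = 0b01111100, P[2] = 0b01101011, P[3] = 0b01001001

P[0]: E(K, 0b00011001) = 0b10111100; 0b10001110 ⊕ 0b10111100 = 0b00110010.
P[1]: E(K, 0b10001110) = 0b00101011; 0b01010111 ⊕ 0b00101011 = 0b01111100.
P[2]: E(K, 0b01010111) = 0b11110010; 0b10011001 ⊕ 0b11110010 = 0b01101011.
P[3]: E(K, 0b10011001) = 0b00111100; 0b01110101 ⊕ 0b00111100 = 0b01001001.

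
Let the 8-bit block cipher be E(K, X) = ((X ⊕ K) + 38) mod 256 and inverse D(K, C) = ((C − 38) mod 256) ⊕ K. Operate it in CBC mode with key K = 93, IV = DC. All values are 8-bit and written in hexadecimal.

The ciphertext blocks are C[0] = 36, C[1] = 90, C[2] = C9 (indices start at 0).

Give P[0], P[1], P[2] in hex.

P[0] = B1, P[1] = FD, P[2] = 92

CBC decryption: P_i = D(K, C_i) ⊕ C_{i−1}, with C_{−1} = IV.
P[0]: D(K, 36) = 6D; 6D ⊕ DC = B1.
P[1]: D(K, 90) = CB; CB ⊕ 36 = FD.
P[2]: D(K, C9) = 02; 02 ⊕ 90 = 92.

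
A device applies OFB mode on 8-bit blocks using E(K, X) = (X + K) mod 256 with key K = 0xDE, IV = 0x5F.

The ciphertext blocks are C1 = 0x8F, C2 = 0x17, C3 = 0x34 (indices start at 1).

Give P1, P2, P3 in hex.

P1 = 0xB2, P2 = 0x0C, P3 = 0xCD

OFB decryption: S_i = E(K, S_{i−1}) with S_{0} = IV; P_i = C_i ⊕ S_i.
P1: S = E(K, 0x5F) = 0x3D; 0x8F ⊕ 0x3D = 0xB2.
P2: S = E(K, 0x3D) = 0x1B; 0x17 ⊕ 0x1B = 0x0C.
P3: S = E(K, 0x1B) = 0xF9; 0x34 ⊕ 0xF9 = 0xCD.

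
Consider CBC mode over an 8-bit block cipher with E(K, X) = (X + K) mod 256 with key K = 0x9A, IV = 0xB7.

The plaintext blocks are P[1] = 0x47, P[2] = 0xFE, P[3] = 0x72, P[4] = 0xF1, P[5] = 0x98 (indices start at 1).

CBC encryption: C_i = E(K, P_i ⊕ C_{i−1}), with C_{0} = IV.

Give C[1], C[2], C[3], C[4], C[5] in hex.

C[1]: P[1] ⊕ 0xB7 = 0xF0; E(K, 0xF0) = 0x8A.
C[2]: P[2] ⊕ 0x8A = 0x74; E(K, 0x74) = 0x0E.
C[3]: P[3] ⊕ 0x0E = 0x7C; E(K, 0x7C) = 0x16.
C[4]: P[4] ⊕ 0x16 = 0xE7; E(K, 0xE7) = 0x81.
C[5]: P[5] ⊕ 0x81 = 0x19; E(K, 0x19) = 0xB3.

C[1] = 0x8A, C[2] = 0x0E, C[3] = 0x16, C[4] = 0x81, C[5] = 0xB3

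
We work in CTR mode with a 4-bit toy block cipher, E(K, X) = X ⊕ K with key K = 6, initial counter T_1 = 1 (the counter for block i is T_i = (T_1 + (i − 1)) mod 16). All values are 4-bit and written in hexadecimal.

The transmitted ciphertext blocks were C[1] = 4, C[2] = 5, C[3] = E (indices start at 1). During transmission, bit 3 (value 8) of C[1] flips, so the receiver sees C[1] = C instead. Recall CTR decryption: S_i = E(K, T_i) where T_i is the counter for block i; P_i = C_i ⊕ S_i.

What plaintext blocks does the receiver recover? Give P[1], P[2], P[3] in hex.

P[1] = B, P[2] = 1, P[3] = B

Only C[1] changed, to C. In CTR, a change in C_i flips the same bit in P_i only; the keystream is unaffected. Decrypting the received ciphertext:
P[1]: T = 1, S = E(K, T) = 7; C ⊕ 7 = B.
P[2]: T = 2, S = E(K, T) = 4; 5 ⊕ 4 = 1.
P[3]: T = 3, S = E(K, T) = 5; E ⊕ 5 = B.
Blocks that differ from the original plaintext: P[1].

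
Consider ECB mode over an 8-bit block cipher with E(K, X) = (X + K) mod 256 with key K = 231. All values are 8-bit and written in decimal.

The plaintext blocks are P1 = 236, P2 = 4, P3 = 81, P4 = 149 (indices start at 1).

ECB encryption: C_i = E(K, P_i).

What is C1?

C1: E(K, 236) = 211.

C1 = 211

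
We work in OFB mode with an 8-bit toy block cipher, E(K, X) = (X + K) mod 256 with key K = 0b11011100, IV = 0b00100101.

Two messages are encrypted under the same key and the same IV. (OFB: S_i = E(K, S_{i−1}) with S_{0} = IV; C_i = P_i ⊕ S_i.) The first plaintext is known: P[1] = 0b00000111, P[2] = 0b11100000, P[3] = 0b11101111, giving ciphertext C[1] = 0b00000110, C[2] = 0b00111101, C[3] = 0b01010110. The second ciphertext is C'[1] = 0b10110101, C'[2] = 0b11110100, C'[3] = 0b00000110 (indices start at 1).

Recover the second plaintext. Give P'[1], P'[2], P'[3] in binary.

In OFB with a reused IV, both messages share the same keystream S_i, so C_i ⊕ C'_i = P_i ⊕ P'_i and thus P'_i = P_i ⊕ C_i ⊕ C'_i.
P'[1]: 0b00000111 ⊕ 0b00000110 ⊕ 0b10110101 = 0b10110100.
P'[2]: 0b11100000 ⊕ 0b00111101 ⊕ 0b11110100 = 0b00101001.
P'[3]: 0b11101111 ⊕ 0b01010110 ⊕ 0b00000110 = 0b10111111.

P'[1] = 0b10110100, P'[2] = 0b00101001, P'[3] = 0b10111111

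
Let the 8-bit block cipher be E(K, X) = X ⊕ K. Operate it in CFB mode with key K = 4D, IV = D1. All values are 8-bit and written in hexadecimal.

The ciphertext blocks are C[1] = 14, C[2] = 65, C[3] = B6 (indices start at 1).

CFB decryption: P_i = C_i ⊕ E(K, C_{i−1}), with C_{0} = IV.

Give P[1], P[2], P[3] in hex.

P[1] = 88, P[2] = 3C, P[3] = 9E

P[1]: E(K, D1) = 9C; 14 ⊕ 9C = 88.
P[2]: E(K, 14) = 59; 65 ⊕ 59 = 3C.
P[3]: E(K, 65) = 28; B6 ⊕ 28 = 9E.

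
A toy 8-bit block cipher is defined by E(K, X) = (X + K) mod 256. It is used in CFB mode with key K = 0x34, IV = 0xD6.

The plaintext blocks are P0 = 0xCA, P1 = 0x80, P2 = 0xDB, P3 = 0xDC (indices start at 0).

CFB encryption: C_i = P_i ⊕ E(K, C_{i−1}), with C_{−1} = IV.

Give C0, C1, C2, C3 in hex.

C0: E(K, 0xD6) = 0x0A; 0xCA ⊕ 0x0A = 0xC0.
C1: E(K, 0xC0) = 0xF4; 0x80 ⊕ 0xF4 = 0x74.
C2: E(K, 0x74) = 0xA8; 0xDB ⊕ 0xA8 = 0x73.
C3: E(K, 0x73) = 0xA7; 0xDC ⊕ 0xA7 = 0x7B.

C0 = 0xC0, C1 = 0x74, C2 = 0x73, C3 = 0x7B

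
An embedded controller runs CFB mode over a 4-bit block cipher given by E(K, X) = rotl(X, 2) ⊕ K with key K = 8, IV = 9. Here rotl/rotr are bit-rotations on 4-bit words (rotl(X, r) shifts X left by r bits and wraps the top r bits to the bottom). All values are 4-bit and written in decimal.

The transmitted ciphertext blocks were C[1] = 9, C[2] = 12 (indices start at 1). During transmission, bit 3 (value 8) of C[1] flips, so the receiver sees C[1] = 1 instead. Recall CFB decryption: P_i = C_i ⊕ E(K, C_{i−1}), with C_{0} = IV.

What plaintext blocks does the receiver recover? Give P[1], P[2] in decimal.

P[1] = 15, P[2] = 0

Only C[1] changed, to 1. In CFB, a change in C_i flips the same bit in P_i and garbles P_{i+1}. Decrypting the received ciphertext:
P[1]: E(K, 9) = 14; 1 ⊕ 14 = 15.
P[2]: E(K, 1) = 12; 12 ⊕ 12 = 0.
Blocks that differ from the original plaintext: P[1], P[2].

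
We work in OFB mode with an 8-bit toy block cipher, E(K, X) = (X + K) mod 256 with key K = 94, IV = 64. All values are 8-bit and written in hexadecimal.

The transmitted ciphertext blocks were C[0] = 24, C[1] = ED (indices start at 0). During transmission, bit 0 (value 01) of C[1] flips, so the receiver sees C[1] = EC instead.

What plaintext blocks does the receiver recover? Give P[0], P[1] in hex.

P[0] = DC, P[1] = 60

OFB decryption: S_i = E(K, S_{i−1}) with S_{−1} = IV; P_i = C_i ⊕ S_i.
Only C[1] changed, to EC. In OFB, a change in C_i flips the same bit in P_i only; the keystream is unaffected. Decrypting the received ciphertext:
P[0]: S = E(K, 64) = F8; 24 ⊕ F8 = DC.
P[1]: S = E(K, F8) = 8C; EC ⊕ 8C = 60.
Blocks that differ from the original plaintext: P[1].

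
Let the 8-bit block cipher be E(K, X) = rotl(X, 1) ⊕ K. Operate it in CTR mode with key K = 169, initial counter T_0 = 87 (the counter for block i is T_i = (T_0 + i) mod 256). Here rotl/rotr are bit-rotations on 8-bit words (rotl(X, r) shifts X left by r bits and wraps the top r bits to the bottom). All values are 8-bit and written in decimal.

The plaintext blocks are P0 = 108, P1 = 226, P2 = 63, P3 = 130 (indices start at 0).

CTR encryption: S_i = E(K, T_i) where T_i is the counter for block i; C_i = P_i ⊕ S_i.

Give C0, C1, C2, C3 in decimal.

C0: T = 87, S = E(K, T) = 7; 108 ⊕ 7 = 107.
C1: T = 88, S = E(K, T) = 25; 226 ⊕ 25 = 251.
C2: T = 89, S = E(K, T) = 27; 63 ⊕ 27 = 36.
C3: T = 90, S = E(K, T) = 29; 130 ⊕ 29 = 159.

C0 = 107, C1 = 251, C2 = 36, C3 = 159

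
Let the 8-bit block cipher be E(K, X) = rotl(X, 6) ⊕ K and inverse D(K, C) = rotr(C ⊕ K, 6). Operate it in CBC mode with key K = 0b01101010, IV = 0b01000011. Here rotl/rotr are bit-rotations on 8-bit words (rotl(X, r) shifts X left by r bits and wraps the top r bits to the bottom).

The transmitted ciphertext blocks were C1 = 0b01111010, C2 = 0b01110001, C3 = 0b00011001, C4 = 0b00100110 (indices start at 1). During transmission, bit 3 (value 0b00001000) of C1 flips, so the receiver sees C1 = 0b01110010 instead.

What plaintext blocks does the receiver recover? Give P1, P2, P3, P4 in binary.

P1 = 0b00100011, P2 = 0b00011110, P3 = 0b10111100, P4 = 0b00101000

CBC decryption: P_i = D(K, C_i) ⊕ C_{i−1}, with C_{0} = IV.
Only C1 changed, to 0b01110010. In CBC, a change in C_i garbles P_i and flips the same bit in P_{i+1}. Decrypting the received ciphertext:
P1: D(K, 0b01110010) = 0b01100000; 0b01100000 ⊕ 0b01000011 = 0b00100011.
P2: D(K, 0b01110001) = 0b01101100; 0b01101100 ⊕ 0b01110010 = 0b00011110.
P3: D(K, 0b00011001) = 0b11001101; 0b11001101 ⊕ 0b01110001 = 0b10111100.
P4: D(K, 0b00100110) = 0b00110001; 0b00110001 ⊕ 0b00011001 = 0b00101000.
Blocks that differ from the original plaintext: P1, P2.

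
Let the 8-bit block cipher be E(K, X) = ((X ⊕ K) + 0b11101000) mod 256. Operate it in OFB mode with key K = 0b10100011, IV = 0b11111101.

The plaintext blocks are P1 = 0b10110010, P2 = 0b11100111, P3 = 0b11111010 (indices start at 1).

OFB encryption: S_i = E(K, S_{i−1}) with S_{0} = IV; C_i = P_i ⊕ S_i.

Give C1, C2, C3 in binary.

C1 = 0b11110100, C2 = 0b00101010, C3 = 0b10101100

C1: S = E(K, 0b11111101) = 0b01000110; 0b10110010 ⊕ 0b01000110 = 0b11110100.
C2: S = E(K, 0b01000110) = 0b11001101; 0b11100111 ⊕ 0b11001101 = 0b00101010.
C3: S = E(K, 0b11001101) = 0b01010110; 0b11111010 ⊕ 0b01010110 = 0b10101100.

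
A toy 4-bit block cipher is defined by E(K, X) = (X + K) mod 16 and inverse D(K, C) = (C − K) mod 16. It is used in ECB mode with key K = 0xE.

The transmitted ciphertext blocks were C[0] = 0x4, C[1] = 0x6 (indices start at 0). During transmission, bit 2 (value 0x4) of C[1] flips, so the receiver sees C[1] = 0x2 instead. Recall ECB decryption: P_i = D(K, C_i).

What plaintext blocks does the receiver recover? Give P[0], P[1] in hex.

Only C[1] changed, to 0x2. In ECB, a change in C_i affects only P_i. Decrypting the received ciphertext:
P[0]: D(K, 0x4) = 0x6.
P[1]: D(K, 0x2) = 0x4.
Blocks that differ from the original plaintext: P[1].

P[0] = 0x6, P[1] = 0x4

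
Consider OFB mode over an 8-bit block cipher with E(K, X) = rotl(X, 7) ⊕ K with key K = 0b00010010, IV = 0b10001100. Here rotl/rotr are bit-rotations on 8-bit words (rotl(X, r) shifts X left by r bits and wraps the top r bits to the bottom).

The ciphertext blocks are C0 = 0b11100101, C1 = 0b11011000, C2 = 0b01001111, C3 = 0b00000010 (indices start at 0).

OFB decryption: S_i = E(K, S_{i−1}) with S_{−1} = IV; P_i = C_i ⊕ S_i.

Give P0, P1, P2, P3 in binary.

P0: S = E(K, 0b10001100) = 0b01010100; 0b11100101 ⊕ 0b01010100 = 0b10110001.
P1: S = E(K, 0b01010100) = 0b00111000; 0b11011000 ⊕ 0b00111000 = 0b11100000.
P2: S = E(K, 0b00111000) = 0b00001110; 0b01001111 ⊕ 0b00001110 = 0b01000001.
P3: S = E(K, 0b00001110) = 0b00010101; 0b00000010 ⊕ 0b00010101 = 0b00010111.

P0 = 0b10110001, P1 = 0b11100000, P2 = 0b01000001, P3 = 0b00010111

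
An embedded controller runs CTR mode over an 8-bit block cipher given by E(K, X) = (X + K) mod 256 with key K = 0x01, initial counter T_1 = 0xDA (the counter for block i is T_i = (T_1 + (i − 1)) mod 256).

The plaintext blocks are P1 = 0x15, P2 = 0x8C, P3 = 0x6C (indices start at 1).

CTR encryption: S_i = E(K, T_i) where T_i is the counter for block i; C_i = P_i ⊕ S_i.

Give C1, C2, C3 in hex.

C1: T = 0xDA, S = E(K, T) = 0xDB; 0x15 ⊕ 0xDB = 0xCE.
C2: T = 0xDB, S = E(K, T) = 0xDC; 0x8C ⊕ 0xDC = 0x50.
C3: T = 0xDC, S = E(K, T) = 0xDD; 0x6C ⊕ 0xDD = 0xB1.

C1 = 0xCE, C2 = 0x50, C3 = 0xB1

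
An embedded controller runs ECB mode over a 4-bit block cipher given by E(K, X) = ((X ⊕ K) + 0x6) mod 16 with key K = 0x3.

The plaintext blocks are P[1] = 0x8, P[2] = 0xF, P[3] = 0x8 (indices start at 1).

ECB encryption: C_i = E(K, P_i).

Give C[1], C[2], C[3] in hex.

C[1]: E(K, 0x8) = 0x1.
C[2]: E(K, 0xF) = 0x2.
C[3]: E(K, 0x8) = 0x1.

C[1] = 0x1, C[2] = 0x2, C[3] = 0x1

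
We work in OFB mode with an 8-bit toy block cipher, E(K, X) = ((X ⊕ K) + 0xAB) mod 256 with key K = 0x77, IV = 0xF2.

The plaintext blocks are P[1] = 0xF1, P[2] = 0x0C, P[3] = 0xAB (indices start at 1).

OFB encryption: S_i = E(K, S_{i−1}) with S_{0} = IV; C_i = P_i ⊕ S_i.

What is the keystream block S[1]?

C[1]: S = E(K, 0xF2) = 0x30; 0xF1 ⊕ 0x30 = 0xC1.
So S[1] = 0x30.

0x30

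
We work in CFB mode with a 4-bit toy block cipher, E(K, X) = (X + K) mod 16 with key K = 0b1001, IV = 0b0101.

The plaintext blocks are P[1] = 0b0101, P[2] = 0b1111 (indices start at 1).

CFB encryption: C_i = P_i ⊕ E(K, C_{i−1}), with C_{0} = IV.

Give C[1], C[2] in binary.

C[1]: E(K, 0b0101) = 0b1110; 0b0101 ⊕ 0b1110 = 0b1011.
C[2]: E(K, 0b1011) = 0b0100; 0b1111 ⊕ 0b0100 = 0b1011.

C[1] = 0b1011, C[2] = 0b1011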